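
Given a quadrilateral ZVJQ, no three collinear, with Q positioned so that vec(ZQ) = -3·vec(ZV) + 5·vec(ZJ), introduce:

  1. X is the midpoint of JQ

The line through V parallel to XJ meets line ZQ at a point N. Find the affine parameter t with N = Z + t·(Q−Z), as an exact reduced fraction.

t = 4/3

Choose coordinates Z = (0, 0), V = (1, 0), J = (0, 1), Q = (-3, 5).
1. X is the midpoint of JQ ⇒ X = (-3/2, 3)
through V parallel to XJ: direction (3/2, -2); meets ZQ at N = (-4, 20/3)
N = Z + t·(Q−Z) with t = 4/3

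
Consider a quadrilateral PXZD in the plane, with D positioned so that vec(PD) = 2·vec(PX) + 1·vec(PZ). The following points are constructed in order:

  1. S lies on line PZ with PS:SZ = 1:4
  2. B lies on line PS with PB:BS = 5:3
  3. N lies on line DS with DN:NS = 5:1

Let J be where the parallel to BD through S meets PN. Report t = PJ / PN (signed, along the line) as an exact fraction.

Choose coordinates P = (0, 0), X = (1, 0), Z = (0, 1), D = (2, 1).
1. S lies on line PZ with PS:SZ = 1:4 ⇒ S = (0, 1/5)
2. B lies on line PS with PB:BS = 5:3 ⇒ B = (0, 1/8)
3. N lies on line DS with DN:NS = 5:1 ⇒ N = (1/3, 1/3)
through S parallel to BD: direction (2, 7/8); meets PN at J = (16/45, 16/45)
J = P + t·(N−P) with t = 16/15

t = 16/15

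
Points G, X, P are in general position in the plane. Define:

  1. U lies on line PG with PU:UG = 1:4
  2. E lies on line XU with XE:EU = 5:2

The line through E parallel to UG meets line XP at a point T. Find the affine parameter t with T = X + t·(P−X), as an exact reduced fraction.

Set G = (0, 0), X = (1, 0), P = (0, 1); any affine frame gives the same invariant.
1. U lies on line PG with PU:UG = 1:4 ⇒ U = (0, 4/5)
2. E lies on line XU with XE:EU = 5:2 ⇒ E = (2/7, 4/7)
through E parallel to UG: direction (0, -4/5); meets XP at T = (2/7, 5/7)
T = X + t·(P−X) with t = 5/7

t = 5/7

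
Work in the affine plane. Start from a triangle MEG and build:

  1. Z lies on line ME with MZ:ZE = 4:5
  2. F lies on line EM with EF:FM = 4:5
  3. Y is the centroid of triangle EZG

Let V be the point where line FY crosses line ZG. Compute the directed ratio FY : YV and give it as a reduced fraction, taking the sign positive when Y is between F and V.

Set M = (0, 0), E = (1, 0), G = (0, 1); any affine frame gives the same invariant.
1. Z lies on line ME with MZ:ZE = 4:5 ⇒ Z = (4/9, 0)
2. F lies on line EM with EF:FM = 4:5 ⇒ F = (5/9, 0)
3. Y is the centroid of triangle EZG ⇒ Y = (13/27, 1/3)
line FY meets ZG at V = (2/3, -1/2)
Y = F + t·(V−F) with t = -2/3, so FY:YV = -2/3:5/3

FY:YV = -2/5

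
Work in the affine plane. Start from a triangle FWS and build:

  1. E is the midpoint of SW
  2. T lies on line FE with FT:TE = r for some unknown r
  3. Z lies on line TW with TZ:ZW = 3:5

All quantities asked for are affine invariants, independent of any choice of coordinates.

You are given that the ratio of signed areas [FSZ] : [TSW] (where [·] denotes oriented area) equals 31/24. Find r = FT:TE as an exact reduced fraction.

r = 4/3

Assign F = (0, 0), W = (1, 0), S = (0, 1) — the answer is frame-independent, so this choice is without loss of generality.
1. E is the midpoint of SW ⇒ E = (1/2, 1/2)
2. With FT:TE = r, write λ = r/(r+1) so T = F + λ·(E−F); T is affine-linear in λ
3. Z lies on line TW with TZ:ZW = 3:5 ⇒ Z is an affine combination of earlier points and hence also affine-linear in λ
Every point depending on T is an affine combination of T and λ-independent points, so each such coordinate is linear in λ; the λ² term in each signed area is a multiple of (E−F)×(E−F) = 0, so 2·[FSZ] and 2·[TSW] are each linear in λ. Evaluating at λ=0 and λ=1:
  2·[FSZ] = -5/16·λ − 3/8,   2·[TSW] = λ − 1
So [FSZ]:[TSW] = (-5/16·λ − 3/8) / (λ − 1). Setting this equal to 31/24:
  -5/16·λ − 3/8 = 31/24·(λ − 1)  ⇒  λ = 4/7
Then r = λ/(1−λ) = (4/7)/(3/7) = 4/3. Check: with r = 4/3, T = (2/7, 2/7) and [FSZ]:[TSW] = 31/24 as required.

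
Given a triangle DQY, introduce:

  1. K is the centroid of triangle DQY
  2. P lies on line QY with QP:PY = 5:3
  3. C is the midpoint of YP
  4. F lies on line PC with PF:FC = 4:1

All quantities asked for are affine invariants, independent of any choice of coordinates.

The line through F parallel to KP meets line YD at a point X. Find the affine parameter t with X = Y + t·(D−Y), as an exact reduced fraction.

Assign D = (0, 0), Q = (1, 0), Y = (0, 1) — the answer is frame-independent, so this choice is without loss of generality.
1. K is the centroid of triangle DQY ⇒ K = (1/3, 1/3)
2. P lies on line QY with QP:PY = 5:3 ⇒ P = (3/8, 5/8)
3. C is the midpoint of YP ⇒ C = (3/16, 13/16)
4. F lies on line PC with PF:FC = 4:1 ⇒ F = (9/40, 31/40)
through F parallel to KP: direction (1/24, 7/24); meets YD at X = (0, -4/5)
X = Y + t·(D−Y) with t = 9/5

t = 9/5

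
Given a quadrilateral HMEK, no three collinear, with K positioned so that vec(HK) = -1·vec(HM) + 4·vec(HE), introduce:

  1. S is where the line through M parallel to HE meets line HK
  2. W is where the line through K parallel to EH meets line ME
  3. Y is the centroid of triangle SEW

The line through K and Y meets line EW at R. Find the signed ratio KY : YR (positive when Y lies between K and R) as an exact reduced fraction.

Work in coordinates with H = (0, 0), M = (1, 0), E = (0, 1), K = (-1, 4).
1. S is where the line through M parallel to HE meets line HK ⇒ S = (1, -4)
2. W is where the line through K parallel to EH meets line ME ⇒ W = (-1, 2)
3. Y is the centroid of triangle SEW ⇒ Y = (0, -1/3)
line KY meets EW at R = (-2/5, 7/5)
Y = K + t·(R−K) with t = 5/3, so KY:YR = 5/3:-2/3

KY:YR = -5/2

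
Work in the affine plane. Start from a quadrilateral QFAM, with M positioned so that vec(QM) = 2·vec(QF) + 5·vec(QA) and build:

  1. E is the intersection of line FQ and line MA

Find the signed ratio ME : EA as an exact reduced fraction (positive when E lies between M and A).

Set Q = (0, 0), F = (1, 0), A = (0, 1), M = (2, 5); any affine frame gives the same invariant.
1. E is the intersection of line FQ and line MA ⇒ E = (-1/2, 0)
E = M + t·(A−M) with t = 5/4, so ME:EA = t:(1−t) = 5/4:-1/4

ME:EA = -5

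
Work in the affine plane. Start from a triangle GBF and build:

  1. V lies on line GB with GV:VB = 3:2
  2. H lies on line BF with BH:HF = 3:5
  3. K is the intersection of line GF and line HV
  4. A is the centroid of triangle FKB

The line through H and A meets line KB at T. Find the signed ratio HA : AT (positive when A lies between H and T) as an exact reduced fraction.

Work in coordinates with G = (0, 0), B = (1, 0), F = (0, 1).
1. V lies on line GB with GV:VB = 3:2 ⇒ V = (3/5, 0)
2. H lies on line BF with BH:HF = 3:5 ⇒ H = (5/8, 3/8)
3. K is the intersection of line GF and line HV ⇒ K = (0, -9)
4. A is the centroid of triangle FKB ⇒ A = (1/3, -8/3)
line HA meets KB at T = (-2, -27)
A = H + t·(T−H) with t = 1/9, so HA:AT = 1/9:8/9

HA:AT = 1/8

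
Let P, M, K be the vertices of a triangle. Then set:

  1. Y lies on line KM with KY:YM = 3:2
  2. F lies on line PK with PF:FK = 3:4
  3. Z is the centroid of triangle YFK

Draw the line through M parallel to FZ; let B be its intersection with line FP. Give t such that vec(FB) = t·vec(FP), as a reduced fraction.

t = 28/9

Work in coordinates with P = (0, 0), M = (1, 0), K = (0, 1).
1. Y lies on line KM with KY:YM = 3:2 ⇒ Y = (3/5, 2/5)
2. F lies on line PK with PF:FK = 3:4 ⇒ F = (0, 3/7)
3. Z is the centroid of triangle YFK ⇒ Z = (1/5, 64/105)
through M parallel to FZ: direction (1/5, 19/105); meets FP at B = (0, -19/21)
B = F + t·(P−F) with t = 28/9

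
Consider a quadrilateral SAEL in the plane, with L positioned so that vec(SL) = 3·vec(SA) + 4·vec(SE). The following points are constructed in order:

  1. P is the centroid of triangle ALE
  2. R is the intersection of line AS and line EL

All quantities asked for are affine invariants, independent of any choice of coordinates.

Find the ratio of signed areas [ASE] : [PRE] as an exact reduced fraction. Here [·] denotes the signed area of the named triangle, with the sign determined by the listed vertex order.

Set S = (0, 0), A = (1, 0), E = (0, 1), L = (3, 4); any affine frame gives the same invariant.
1. P is the centroid of triangle ALE ⇒ P = (4/3, 5/3)
2. R is the intersection of line AS and line EL ⇒ R = (-1, 0)
2·[ASE] = -1, 2·[PRE] = -2/3
[ASE]:[PRE] = -1:-2/3 = 3/2

[ASE]:[PRE] = 3/2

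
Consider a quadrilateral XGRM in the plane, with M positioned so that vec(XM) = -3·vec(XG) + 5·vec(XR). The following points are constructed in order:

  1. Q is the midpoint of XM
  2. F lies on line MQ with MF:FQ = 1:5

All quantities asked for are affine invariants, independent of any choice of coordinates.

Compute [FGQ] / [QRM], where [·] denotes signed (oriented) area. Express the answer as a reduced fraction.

[FGQ]:[QRM] = -25/18

Work in coordinates with X = (0, 0), G = (1, 0), R = (0, 1), M = (-3, 5).
1. Q is the midpoint of XM ⇒ Q = (-3/2, 5/2)
2. F lies on line MQ with MF:FQ = 1:5 ⇒ F = (-11/4, 55/12)
2·[FGQ] = -25/12, 2·[QRM] = 3/2
[FGQ]:[QRM] = -25/12:3/2 = -25/18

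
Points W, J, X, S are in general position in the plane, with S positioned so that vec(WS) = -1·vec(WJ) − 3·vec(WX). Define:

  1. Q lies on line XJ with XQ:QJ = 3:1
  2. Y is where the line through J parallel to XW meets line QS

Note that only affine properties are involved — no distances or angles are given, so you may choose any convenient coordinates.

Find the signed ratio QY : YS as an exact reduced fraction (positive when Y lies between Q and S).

Choose coordinates W = (0, 0), J = (1, 0), X = (0, 1), S = (-1, -3).
1. Q lies on line XJ with XQ:QJ = 3:1 ⇒ Q = (3/4, 1/4)
2. Y is where the line through J parallel to XW meets line QS ⇒ Y = (1, 5/7)
Y = Q + t·(S−Q) with t = -1/7, so QY:YS = t:(1−t) = -1/7:8/7

QY:YS = -1/8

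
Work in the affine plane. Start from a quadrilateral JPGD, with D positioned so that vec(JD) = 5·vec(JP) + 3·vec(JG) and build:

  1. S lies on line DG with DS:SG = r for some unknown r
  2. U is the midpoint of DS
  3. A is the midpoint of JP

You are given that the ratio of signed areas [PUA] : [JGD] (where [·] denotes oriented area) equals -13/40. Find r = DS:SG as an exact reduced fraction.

r = -1/5

Assign J = (0, 0), P = (1, 0), G = (0, 1), D = (5, 3) — the answer is frame-independent, so this choice is without loss of generality.
1. With DS:SG = r, write λ = r/(r+1) so S = D + λ·(G−D); S is affine-linear in λ
2. U is the midpoint of DS ⇒ U is an affine combination of earlier points and hence also affine-linear in λ
3. A is the midpoint of JP ⇒ A = (1/2, 0)
Every point depending on S is an affine combination of S and λ-independent points, so each such coordinate is linear in λ; the λ² term in each signed area is a multiple of (G−D)×(G−D) = 0, so 2·[PUA] and 2·[JGD] are each linear in λ. Evaluating at λ=0 and λ=1:
  2·[PUA] = -1/2·λ + 3/2,   2·[JGD] = -5
So [PUA]:[JGD] = (-1/2·λ + 3/2) / (-5). Setting this equal to -13/40:
  -1/2·λ + 3/2 = -13/40·(-5)  ⇒  λ = -1/4
Then r = λ/(1−λ) = (-1/4)/(5/4) = -1/5. Check: with r = -1/5, S = (25/4, 7/2) and [PUA]:[JGD] = -13/40 as required.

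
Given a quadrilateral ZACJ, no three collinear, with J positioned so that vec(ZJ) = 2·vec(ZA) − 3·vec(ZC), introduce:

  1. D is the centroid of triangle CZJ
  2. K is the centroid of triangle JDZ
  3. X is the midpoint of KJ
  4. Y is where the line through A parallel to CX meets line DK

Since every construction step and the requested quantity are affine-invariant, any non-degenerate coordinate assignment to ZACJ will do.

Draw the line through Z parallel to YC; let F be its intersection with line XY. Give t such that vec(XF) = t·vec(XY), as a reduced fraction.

t = 3

Choose coordinates Z = (0, 0), A = (1, 0), C = (0, 1), J = (2, -3).
1. D is the centroid of triangle CZJ ⇒ D = (2/3, -2/3)
2. K is the centroid of triangle JDZ ⇒ K = (8/9, -11/9)
3. X is the midpoint of KJ ⇒ X = (13/9, -19/9)
4. Y is where the line through A parallel to CX meets line DK ⇒ Y = (-10/3, 28/3)
through Z parallel to YC: direction (10/3, -25/3); meets XY at F = (-116/9, 290/9)
F = X + t·(Y−X) with t = 3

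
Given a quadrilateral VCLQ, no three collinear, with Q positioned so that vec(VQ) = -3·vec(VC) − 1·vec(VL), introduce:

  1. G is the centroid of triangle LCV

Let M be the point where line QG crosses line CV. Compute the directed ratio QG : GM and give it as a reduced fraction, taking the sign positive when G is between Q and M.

QG:GM = -4

Choose coordinates V = (0, 0), C = (1, 0), L = (0, 1), Q = (-3, -1).
1. G is the centroid of triangle LCV ⇒ G = (1/3, 1/3)
line QG meets CV at M = (-1/2, 0)
G = Q + t·(M−Q) with t = 4/3, so QG:GM = 4/3:-1/3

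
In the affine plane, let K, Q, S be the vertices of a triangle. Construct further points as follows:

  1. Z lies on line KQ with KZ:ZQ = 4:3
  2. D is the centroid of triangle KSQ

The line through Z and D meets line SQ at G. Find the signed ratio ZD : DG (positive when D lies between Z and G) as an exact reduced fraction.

ZD:DG = 2/7

Work in coordinates with K = (0, 0), Q = (1, 0), S = (0, 1).
1. Z lies on line KQ with KZ:ZQ = 4:3 ⇒ Z = (4/7, 0)
2. D is the centroid of triangle KSQ ⇒ D = (1/3, 1/3)
line ZD meets SQ at G = (-1/2, 3/2)
D = Z + t·(G−Z) with t = 2/9, so ZD:DG = 2/9:7/9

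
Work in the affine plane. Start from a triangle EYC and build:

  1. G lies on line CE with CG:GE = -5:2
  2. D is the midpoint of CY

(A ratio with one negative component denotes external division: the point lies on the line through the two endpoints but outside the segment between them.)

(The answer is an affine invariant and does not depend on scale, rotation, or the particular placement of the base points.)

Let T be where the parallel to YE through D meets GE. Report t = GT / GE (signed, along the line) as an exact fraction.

Set E = (0, 0), Y = (1, 0), C = (0, 1); any affine frame gives the same invariant.
1. G lies on line CE with CG:GE = -5:2 ⇒ G = (0, -2/3)
2. D is the midpoint of CY ⇒ D = (1/2, 1/2)
through D parallel to YE: direction (-1, 0); meets GE at T = (0, 1/2)
T = G + t·(E−G) with t = 7/4

t = 7/4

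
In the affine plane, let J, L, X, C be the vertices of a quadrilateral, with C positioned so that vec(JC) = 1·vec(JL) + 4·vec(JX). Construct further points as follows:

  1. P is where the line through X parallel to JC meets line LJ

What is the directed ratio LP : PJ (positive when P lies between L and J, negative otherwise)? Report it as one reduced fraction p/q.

LP:PJ = -5

Choose coordinates J = (0, 0), L = (1, 0), X = (0, 1), C = (1, 4).
1. P is where the line through X parallel to JC meets line LJ ⇒ P = (-1/4, 0)
P = L + t·(J−L) with t = 5/4, so LP:PJ = t:(1−t) = 5/4:-1/4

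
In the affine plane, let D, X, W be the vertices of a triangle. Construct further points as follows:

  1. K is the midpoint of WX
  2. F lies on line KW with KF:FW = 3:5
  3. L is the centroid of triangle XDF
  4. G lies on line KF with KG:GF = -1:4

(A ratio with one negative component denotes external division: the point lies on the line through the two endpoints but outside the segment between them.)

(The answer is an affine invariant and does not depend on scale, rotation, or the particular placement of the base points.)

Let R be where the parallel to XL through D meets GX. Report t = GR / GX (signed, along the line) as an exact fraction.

t = 18/7

Assign D = (0, 0), X = (1, 0), W = (0, 1) — the answer is frame-independent, so this choice is without loss of generality.
1. K is the midpoint of WX ⇒ K = (1/2, 1/2)
2. F lies on line KW with KF:FW = 3:5 ⇒ F = (5/16, 11/16)
3. L is the centroid of triangle XDF ⇒ L = (7/16, 11/48)
4. G lies on line KF with KG:GF = -1:4 ⇒ G = (9/16, 7/16)
through D parallel to XL: direction (-9/16, 11/48); meets GX at R = (27/16, -11/16)
R = G + t·(X−G) with t = 18/7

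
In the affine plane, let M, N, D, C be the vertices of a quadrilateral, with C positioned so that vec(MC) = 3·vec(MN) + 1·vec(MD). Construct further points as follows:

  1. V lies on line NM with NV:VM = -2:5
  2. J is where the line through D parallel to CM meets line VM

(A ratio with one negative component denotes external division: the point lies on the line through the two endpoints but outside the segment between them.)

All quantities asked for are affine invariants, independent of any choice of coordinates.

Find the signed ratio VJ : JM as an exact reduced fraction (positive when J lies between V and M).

VJ:JM = -14/9

Work in coordinates with M = (0, 0), N = (1, 0), D = (0, 1), C = (3, 1).
1. V lies on line NM with NV:VM = -2:5 ⇒ V = (5/3, 0)
2. J is where the line through D parallel to CM meets line VM ⇒ J = (-3, 0)
J = V + t·(M−V) with t = 14/5, so VJ:JM = t:(1−t) = 14/5:-9/5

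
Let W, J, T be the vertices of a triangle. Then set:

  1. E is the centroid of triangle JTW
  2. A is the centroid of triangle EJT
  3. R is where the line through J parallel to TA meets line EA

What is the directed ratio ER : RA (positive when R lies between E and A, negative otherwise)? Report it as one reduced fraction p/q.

Assign W = (0, 0), J = (1, 0), T = (0, 1) — the answer is frame-independent, so this choice is without loss of generality.
1. E is the centroid of triangle JTW ⇒ E = (1/3, 1/3)
2. A is the centroid of triangle EJT ⇒ A = (4/9, 4/9)
3. R is where the line through J parallel to TA meets line EA ⇒ R = (5/9, 5/9)
R = E + t·(A−E) with t = 2, so ER:RA = t:(1−t) = 2:-1

ER:RA = -2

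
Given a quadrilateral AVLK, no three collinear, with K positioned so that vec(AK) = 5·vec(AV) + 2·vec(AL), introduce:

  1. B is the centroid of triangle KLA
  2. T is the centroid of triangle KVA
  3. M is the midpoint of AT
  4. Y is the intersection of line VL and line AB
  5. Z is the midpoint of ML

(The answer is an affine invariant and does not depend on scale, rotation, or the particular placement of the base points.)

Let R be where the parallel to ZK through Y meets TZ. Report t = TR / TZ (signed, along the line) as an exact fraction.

Work in coordinates with A = (0, 0), V = (1, 0), L = (0, 1), K = (5, 2).
1. B is the centroid of triangle KLA ⇒ B = (5/3, 1)
2. T is the centroid of triangle KVA ⇒ T = (2, 2/3)
3. M is the midpoint of AT ⇒ M = (1, 1/3)
4. Y is the intersection of line VL and line AB ⇒ Y = (5/8, 3/8)
5. Z is the midpoint of ML ⇒ Z = (1/2, 2/3)
through Y parallel to ZK: direction (9/2, 4/3); meets TZ at R = (103/64, 2/3)
R = T + t·(Z−T) with t = 25/96

t = 25/96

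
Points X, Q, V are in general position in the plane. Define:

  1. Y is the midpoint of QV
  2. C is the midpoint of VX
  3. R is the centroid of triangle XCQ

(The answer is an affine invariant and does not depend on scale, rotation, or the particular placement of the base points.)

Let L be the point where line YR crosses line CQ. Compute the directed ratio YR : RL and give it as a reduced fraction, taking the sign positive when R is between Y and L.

Choose coordinates X = (0, 0), Q = (1, 0), V = (0, 1).
1. Y is the midpoint of QV ⇒ Y = (1/2, 1/2)
2. C is the midpoint of VX ⇒ C = (0, 1/2)
3. R is the centroid of triangle XCQ ⇒ R = (1/3, 1/6)
line YR meets CQ at L = (2/5, 3/10)
R = Y + t·(L−Y) with t = 5/3, so YR:RL = 5/3:-2/3

YR:RL = -5/2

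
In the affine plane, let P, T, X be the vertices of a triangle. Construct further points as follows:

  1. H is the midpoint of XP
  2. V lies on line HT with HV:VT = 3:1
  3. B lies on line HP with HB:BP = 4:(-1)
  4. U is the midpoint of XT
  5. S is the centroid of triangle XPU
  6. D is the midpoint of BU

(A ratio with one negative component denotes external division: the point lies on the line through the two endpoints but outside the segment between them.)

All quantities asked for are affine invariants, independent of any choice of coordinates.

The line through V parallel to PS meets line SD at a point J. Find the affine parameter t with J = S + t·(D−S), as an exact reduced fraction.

t = 51/14

Choose coordinates P = (0, 0), T = (1, 0), X = (0, 1).
1. H is the midpoint of XP ⇒ H = (0, 1/2)
2. V lies on line HT with HV:VT = 3:1 ⇒ V = (3/4, 1/8)
3. B lies on line HP with HB:BP = 4:(-1) ⇒ B = (0, -1/6)
4. U is the midpoint of XT ⇒ U = (1/2, 1/2)
5. S is the centroid of triangle XPU ⇒ S = (1/6, 1/2)
6. D is the midpoint of BU ⇒ D = (1/4, 1/6)
through V parallel to PS: direction (1/6, 1/2); meets SD at J = (79/168, -5/7)
J = S + t·(D−S) with t = 51/14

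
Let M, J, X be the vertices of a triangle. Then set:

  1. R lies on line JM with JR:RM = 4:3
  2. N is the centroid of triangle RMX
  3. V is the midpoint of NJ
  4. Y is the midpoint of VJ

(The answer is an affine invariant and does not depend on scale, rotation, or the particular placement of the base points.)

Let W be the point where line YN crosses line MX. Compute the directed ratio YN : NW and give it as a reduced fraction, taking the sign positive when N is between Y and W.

Set M = (0, 0), J = (1, 0), X = (0, 1); any affine frame gives the same invariant.
1. R lies on line JM with JR:RM = 4:3 ⇒ R = (3/7, 0)
2. N is the centroid of triangle RMX ⇒ N = (1/7, 1/3)
3. V is the midpoint of NJ ⇒ V = (4/7, 1/6)
4. Y is the midpoint of VJ ⇒ Y = (11/14, 1/12)
line YN meets MX at W = (0, 7/18)
N = Y + t·(W−Y) with t = 9/11, so YN:NW = 9/11:2/11

YN:NW = 9/2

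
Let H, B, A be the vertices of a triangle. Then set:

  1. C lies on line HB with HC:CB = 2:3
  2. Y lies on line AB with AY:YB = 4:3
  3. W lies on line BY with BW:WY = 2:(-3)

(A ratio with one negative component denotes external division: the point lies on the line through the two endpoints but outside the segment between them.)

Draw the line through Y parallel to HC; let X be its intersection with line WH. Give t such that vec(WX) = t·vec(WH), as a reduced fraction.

Choose coordinates H = (0, 0), B = (1, 0), A = (0, 1).
1. C lies on line HB with HC:CB = 2:3 ⇒ C = (2/5, 0)
2. Y lies on line AB with AY:YB = 4:3 ⇒ Y = (4/7, 3/7)
3. W lies on line BY with BW:WY = 2:(-3) ⇒ W = (13/7, -6/7)
through Y parallel to HC: direction (2/5, 0); meets WH at X = (-13/14, 3/7)
X = W + t·(H−W) with t = 3/2

t = 3/2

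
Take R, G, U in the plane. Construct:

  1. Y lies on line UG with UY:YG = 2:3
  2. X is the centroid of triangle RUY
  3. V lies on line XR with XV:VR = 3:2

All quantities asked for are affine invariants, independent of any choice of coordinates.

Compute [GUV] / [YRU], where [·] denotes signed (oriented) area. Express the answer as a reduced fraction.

[GUV]:[YRU] = -11/6

Work in coordinates with R = (0, 0), G = (1, 0), U = (0, 1).
1. Y lies on line UG with UY:YG = 2:3 ⇒ Y = (2/5, 3/5)
2. X is the centroid of triangle RUY ⇒ X = (2/15, 8/15)
3. V lies on line XR with XV:VR = 3:2 ⇒ V = (4/75, 16/75)
2·[GUV] = 11/15, 2·[YRU] = -2/5
[GUV]:[YRU] = 11/15:-2/5 = -11/6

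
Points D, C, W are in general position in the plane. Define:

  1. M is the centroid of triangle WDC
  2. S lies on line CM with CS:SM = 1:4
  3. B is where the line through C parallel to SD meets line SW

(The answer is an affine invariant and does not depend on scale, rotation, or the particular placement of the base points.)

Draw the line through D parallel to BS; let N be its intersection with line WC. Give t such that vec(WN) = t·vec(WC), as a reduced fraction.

t = -13

Assign D = (0, 0), C = (1, 0), W = (0, 1) — the answer is frame-independent, so this choice is without loss of generality.
1. M is the centroid of triangle WDC ⇒ M = (1/3, 1/3)
2. S lies on line CM with CS:SM = 1:4 ⇒ S = (13/15, 1/15)
3. B is where the line through C parallel to SD meets line SW ⇒ B = (14/15, -1/195)
through D parallel to BS: direction (-1/15, 14/195); meets WC at N = (-13, 14)
N = W + t·(C−W) with t = -13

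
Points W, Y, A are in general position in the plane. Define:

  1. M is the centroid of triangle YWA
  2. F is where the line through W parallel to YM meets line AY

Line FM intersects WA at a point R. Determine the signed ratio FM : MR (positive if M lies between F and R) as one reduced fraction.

Choose coordinates W = (0, 0), Y = (1, 0), A = (0, 1).
1. M is the centroid of triangle YWA ⇒ M = (1/3, 1/3)
2. F is where the line through W parallel to YM meets line AY ⇒ F = (2, -1)
line FM meets WA at R = (0, 3/5)
M = F + t·(R−F) with t = 5/6, so FM:MR = 5/6:1/6

FM:MR = 5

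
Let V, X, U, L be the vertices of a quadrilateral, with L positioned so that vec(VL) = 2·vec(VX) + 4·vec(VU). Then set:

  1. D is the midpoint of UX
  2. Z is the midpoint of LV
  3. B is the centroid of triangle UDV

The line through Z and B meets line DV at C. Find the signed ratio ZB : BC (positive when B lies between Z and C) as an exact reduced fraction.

Work in coordinates with V = (0, 0), X = (1, 0), U = (0, 1), L = (2, 4).
1. D is the midpoint of UX ⇒ D = (1/2, 1/2)
2. Z is the midpoint of LV ⇒ Z = (1, 2)
3. B is the centroid of triangle UDV ⇒ B = (1/6, 1/2)
line ZB meets DV at C = (-1/4, -1/4)
B = Z + t·(C−Z) with t = 2/3, so ZB:BC = 2/3:1/3

ZB:BC = 2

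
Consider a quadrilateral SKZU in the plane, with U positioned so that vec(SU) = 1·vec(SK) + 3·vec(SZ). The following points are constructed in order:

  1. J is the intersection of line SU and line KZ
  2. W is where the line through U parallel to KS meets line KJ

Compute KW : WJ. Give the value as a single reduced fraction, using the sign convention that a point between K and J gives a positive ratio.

KW:WJ = -4/3

Choose coordinates S = (0, 0), K = (1, 0), Z = (0, 1), U = (1, 3).
1. J is the intersection of line SU and line KZ ⇒ J = (1/4, 3/4)
2. W is where the line through U parallel to KS meets line KJ ⇒ W = (-2, 3)
W = K + t·(J−K) with t = 4, so KW:WJ = t:(1−t) = 4:-3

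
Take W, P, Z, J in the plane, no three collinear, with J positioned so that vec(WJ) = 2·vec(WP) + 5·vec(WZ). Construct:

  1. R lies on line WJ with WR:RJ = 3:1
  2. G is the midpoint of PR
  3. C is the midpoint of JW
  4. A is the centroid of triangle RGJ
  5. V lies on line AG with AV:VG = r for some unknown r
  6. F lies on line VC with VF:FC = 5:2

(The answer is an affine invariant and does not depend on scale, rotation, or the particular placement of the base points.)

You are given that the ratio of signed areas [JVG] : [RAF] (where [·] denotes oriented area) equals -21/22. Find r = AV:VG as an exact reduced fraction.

r = 1/3

Choose coordinates W = (0, 0), P = (1, 0), Z = (0, 1), J = (2, 5).
1. R lies on line WJ with WR:RJ = 3:1 ⇒ R = (3/2, 15/4)
2. G is the midpoint of PR ⇒ G = (5/4, 15/8)
3. C is the midpoint of JW ⇒ C = (1, 5/2)
4. A is the centroid of triangle RGJ ⇒ A = (19/12, 85/24)
5. With AV:VG = r, write λ = r/(r+1) so V = A + λ·(G−A); V is affine-linear in λ
6. F lies on line VC with VF:FC = 5:2 ⇒ F is an affine combination of earlier points and hence also affine-linear in λ
Every point depending on V is an affine combination of V and λ-independent points, so each such coordinate is linear in λ; the λ² term in each signed area is a multiple of (G−A)×(G−A) = 0, so 2·[JVG] and 2·[RAF] are each linear in λ. Evaluating at λ=0 and λ=1:
  2·[JVG] = -5/24·λ + 5/24,   2·[RAF] = -5/84·λ − 25/168
So [JVG]:[RAF] = (-5/24·λ + 5/24) / (-5/84·λ − 25/168). Setting this equal to -21/22:
  -5/24·λ + 5/24 = -21/22·(-5/84·λ − 25/168)  ⇒  λ = 1/4
Then r = λ/(1−λ) = (1/4)/(3/4) = 1/3. Check: with r = 1/3, V = (3/2, 25/8) and [JVG]:[RAF] = -21/22 as required.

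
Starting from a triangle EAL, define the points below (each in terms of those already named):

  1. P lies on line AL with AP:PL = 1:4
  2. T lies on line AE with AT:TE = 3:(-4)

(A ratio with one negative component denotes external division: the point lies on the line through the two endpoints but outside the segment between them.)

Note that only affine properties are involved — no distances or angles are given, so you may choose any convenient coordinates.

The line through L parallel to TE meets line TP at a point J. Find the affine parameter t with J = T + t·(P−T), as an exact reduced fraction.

Set E = (0, 0), A = (1, 0), L = (0, 1); any affine frame gives the same invariant.
1. P lies on line AL with AP:PL = 1:4 ⇒ P = (4/5, 1/5)
2. T lies on line AE with AT:TE = 3:(-4) ⇒ T = (4, 0)
through L parallel to TE: direction (-4, 0); meets TP at J = (-12, 1)
J = T + t·(P−T) with t = 5

t = 5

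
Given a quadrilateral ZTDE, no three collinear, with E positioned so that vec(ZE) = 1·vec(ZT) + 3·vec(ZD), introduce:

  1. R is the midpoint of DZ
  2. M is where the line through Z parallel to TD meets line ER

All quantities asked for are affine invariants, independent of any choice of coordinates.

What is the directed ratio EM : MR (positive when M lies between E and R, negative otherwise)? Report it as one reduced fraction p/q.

EM:MR = -8

Set Z = (0, 0), T = (1, 0), D = (0, 1), E = (1, 3); any affine frame gives the same invariant.
1. R is the midpoint of DZ ⇒ R = (0, 1/2)
2. M is where the line through Z parallel to TD meets line ER ⇒ M = (-1/7, 1/7)
M = E + t·(R−E) with t = 8/7, so EM:MR = t:(1−t) = 8/7:-1/7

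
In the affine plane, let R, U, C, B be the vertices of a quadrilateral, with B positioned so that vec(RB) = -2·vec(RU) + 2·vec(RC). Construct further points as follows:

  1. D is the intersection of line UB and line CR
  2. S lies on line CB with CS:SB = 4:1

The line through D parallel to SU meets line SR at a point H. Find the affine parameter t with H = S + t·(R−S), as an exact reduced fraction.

Work in coordinates with R = (0, 0), U = (1, 0), C = (0, 1), B = (-2, 2).
1. D is the intersection of line UB and line CR ⇒ D = (0, 2/3)
2. S lies on line CB with CS:SB = 4:1 ⇒ S = (-8/5, 9/5)
through D parallel to SU: direction (13/5, -9/5); meets SR at H = (-208/135, 26/15)
H = S + t·(R−S) with t = 1/27

t = 1/27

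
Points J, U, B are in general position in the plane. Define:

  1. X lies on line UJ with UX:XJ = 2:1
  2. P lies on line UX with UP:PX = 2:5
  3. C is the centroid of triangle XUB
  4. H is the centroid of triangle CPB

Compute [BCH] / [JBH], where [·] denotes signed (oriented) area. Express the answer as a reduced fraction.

[BCH]:[JBH] = -6/79

Assign J = (0, 0), U = (1, 0), B = (0, 1) — the answer is frame-independent, so this choice is without loss of generality.
1. X lies on line UJ with UX:XJ = 2:1 ⇒ X = (1/3, 0)
2. P lies on line UX with UP:PX = 2:5 ⇒ P = (17/21, 0)
3. C is the centroid of triangle XUB ⇒ C = (4/9, 1/3)
4. H is the centroid of triangle CPB ⇒ H = (79/189, 4/9)
2·[BCH] = 2/63, 2·[JBH] = -79/189
[BCH]:[JBH] = 2/63:-79/189 = -6/79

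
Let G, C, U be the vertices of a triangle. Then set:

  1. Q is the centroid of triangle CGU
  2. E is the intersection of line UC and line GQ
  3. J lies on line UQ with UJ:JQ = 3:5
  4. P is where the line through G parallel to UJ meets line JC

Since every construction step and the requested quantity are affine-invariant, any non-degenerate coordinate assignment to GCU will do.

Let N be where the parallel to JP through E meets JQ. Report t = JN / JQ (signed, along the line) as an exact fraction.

t = -3/10

Set G = (0, 0), C = (1, 0), U = (0, 1); any affine frame gives the same invariant.
1. Q is the centroid of triangle CGU ⇒ Q = (1/3, 1/3)
2. E is the intersection of line UC and line GQ ⇒ E = (1/2, 1/2)
3. J lies on line UQ with UJ:JQ = 3:5 ⇒ J = (1/8, 3/4)
4. P is where the line through G parallel to UJ meets line JC ⇒ P = (-3/4, 3/2)
through E parallel to JP: direction (-7/8, 3/4); meets JQ at N = (1/16, 7/8)
N = J + t·(Q−J) with t = -3/10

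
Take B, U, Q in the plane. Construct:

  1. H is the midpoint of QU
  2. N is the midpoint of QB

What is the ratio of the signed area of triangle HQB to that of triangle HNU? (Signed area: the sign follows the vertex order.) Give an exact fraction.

[HQB]:[HNU] = 2

Choose coordinates B = (0, 0), U = (1, 0), Q = (0, 1).
1. H is the midpoint of QU ⇒ H = (1/2, 1/2)
2. N is the midpoint of QB ⇒ N = (0, 1/2)
2·[HQB] = 1/2, 2·[HNU] = 1/4
[HQB]:[HNU] = 1/2:1/4 = 2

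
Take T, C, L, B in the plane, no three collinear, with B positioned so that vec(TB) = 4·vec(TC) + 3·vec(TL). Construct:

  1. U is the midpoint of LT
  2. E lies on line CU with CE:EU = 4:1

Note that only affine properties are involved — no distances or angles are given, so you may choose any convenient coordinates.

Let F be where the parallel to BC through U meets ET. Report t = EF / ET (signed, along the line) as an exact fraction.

Set T = (0, 0), C = (1, 0), L = (0, 1), B = (4, 3); any affine frame gives the same invariant.
1. U is the midpoint of LT ⇒ U = (0, 1/2)
2. E lies on line CU with CE:EU = 4:1 ⇒ E = (1/5, 2/5)
through U parallel to BC: direction (-3, -3); meets ET at F = (1/2, 1)
F = E + t·(T−E) with t = -3/2

t = -3/2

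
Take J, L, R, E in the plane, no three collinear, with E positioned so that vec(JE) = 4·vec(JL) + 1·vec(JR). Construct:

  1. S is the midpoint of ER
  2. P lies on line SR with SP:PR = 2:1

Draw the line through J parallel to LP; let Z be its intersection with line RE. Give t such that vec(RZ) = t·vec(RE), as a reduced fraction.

t = -1/12

Assign J = (0, 0), L = (1, 0), R = (0, 1), E = (4, 1) — the answer is frame-independent, so this choice is without loss of generality.
1. S is the midpoint of ER ⇒ S = (2, 1)
2. P lies on line SR with SP:PR = 2:1 ⇒ P = (2/3, 1)
through J parallel to LP: direction (-1/3, 1); meets RE at Z = (-1/3, 1)
Z = R + t·(E−R) with t = -1/12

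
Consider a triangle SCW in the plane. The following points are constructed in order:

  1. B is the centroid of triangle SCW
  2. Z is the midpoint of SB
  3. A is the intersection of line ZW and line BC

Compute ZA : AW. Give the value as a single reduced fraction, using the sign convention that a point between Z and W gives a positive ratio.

ZA:AW = 1/2

Choose coordinates S = (0, 0), C = (1, 0), W = (0, 1).
1. B is the centroid of triangle SCW ⇒ B = (1/3, 1/3)
2. Z is the midpoint of SB ⇒ Z = (1/6, 1/6)
3. A is the intersection of line ZW and line BC ⇒ A = (1/9, 4/9)
A = Z + t·(W−Z) with t = 1/3, so ZA:AW = t:(1−t) = 1/3:2/3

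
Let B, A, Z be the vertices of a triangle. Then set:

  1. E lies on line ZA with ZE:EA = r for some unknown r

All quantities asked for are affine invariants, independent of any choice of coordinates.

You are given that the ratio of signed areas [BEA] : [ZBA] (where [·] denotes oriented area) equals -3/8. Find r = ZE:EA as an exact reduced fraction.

Work in coordinates with B = (0, 0), A = (1, 0), Z = (0, 1).
1. With ZE:EA = r, write λ = r/(r+1) so E = Z + λ·(A−Z); E is affine-linear in λ
Every point depending on E is an affine combination of E and λ-independent points, so each such coordinate is linear in λ; the λ² term in each signed area is a multiple of (A−Z)×(A−Z) = 0, so 2·[BEA] and 2·[ZBA] are each linear in λ. Evaluating at λ=0 and λ=1:
  2·[BEA] = λ − 1,   2·[ZBA] = 1
So [BEA]:[ZBA] = (λ − 1) / (1). Setting this equal to -3/8:
  λ − 1 = -3/8·(1)  ⇒  λ = 5/8
Then r = λ/(1−λ) = (5/8)/(3/8) = 5/3. Check: with r = 5/3, E = (5/8, 3/8) and [BEA]:[ZBA] = -3/8 as required.

r = 5/3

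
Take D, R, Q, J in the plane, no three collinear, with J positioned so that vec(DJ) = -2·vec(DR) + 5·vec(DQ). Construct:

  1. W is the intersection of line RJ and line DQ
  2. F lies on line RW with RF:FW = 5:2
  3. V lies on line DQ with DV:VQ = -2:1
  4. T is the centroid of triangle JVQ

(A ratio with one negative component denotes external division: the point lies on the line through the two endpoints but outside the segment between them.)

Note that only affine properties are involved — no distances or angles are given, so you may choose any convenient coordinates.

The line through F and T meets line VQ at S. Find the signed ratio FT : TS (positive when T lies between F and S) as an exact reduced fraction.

Choose coordinates D = (0, 0), R = (1, 0), Q = (0, 1), J = (-2, 5).
1. W is the intersection of line RJ and line DQ ⇒ W = (0, 5/3)
2. F lies on line RW with RF:FW = 5:2 ⇒ F = (2/7, 25/21)
3. V lies on line DQ with DV:VQ = -2:1 ⇒ V = (0, 2)
4. T is the centroid of triangle JVQ ⇒ T = (-2/3, 8/3)
line FT meets VQ at S = (0, 49/30)
T = F + t·(S−F) with t = 10/3, so FT:TS = 10/3:-7/3

FT:TS = -10/7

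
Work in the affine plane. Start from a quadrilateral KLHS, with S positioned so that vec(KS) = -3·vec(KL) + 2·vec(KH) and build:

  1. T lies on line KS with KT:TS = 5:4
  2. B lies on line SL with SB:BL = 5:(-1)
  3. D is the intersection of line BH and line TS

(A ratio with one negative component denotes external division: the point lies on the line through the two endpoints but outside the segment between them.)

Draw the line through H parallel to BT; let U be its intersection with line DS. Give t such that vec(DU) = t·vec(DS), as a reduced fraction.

Choose coordinates K = (0, 0), L = (1, 0), H = (0, 1), S = (-3, 2).
1. T lies on line KS with KT:TS = 5:4 ⇒ T = (-5/3, 10/9)
2. B lies on line SL with SB:BL = 5:(-1) ⇒ B = (2, -1/2)
3. D is the intersection of line BH and line TS ⇒ D = (12, -8)
through H parallel to BT: direction (-11/3, 29/18); meets DS at U = (-22/5, 44/15)
U = D + t·(S−D) with t = 82/75

t = 82/75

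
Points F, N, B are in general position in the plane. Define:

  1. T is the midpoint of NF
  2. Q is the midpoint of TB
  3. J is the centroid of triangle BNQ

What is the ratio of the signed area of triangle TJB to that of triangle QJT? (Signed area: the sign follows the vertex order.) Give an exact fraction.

[TJB]:[QJT] = -2

Set F = (0, 0), N = (1, 0), B = (0, 1); any affine frame gives the same invariant.
1. T is the midpoint of NF ⇒ T = (1/2, 0)
2. Q is the midpoint of TB ⇒ Q = (1/4, 1/2)
3. J is the centroid of triangle BNQ ⇒ J = (5/12, 1/2)
2·[TJB] = 1/6, 2·[QJT] = -1/12
[TJB]:[QJT] = 1/6:-1/12 = -2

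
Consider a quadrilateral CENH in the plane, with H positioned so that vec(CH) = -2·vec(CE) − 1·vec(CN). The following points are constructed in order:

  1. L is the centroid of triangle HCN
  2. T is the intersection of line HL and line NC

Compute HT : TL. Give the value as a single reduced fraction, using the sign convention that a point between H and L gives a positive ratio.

Choose coordinates C = (0, 0), E = (1, 0), N = (0, 1), H = (-2, -1).
1. L is the centroid of triangle HCN ⇒ L = (-2/3, 0)
2. T is the intersection of line HL and line NC ⇒ T = (0, 1/2)
T = H + t·(L−H) with t = 3/2, so HT:TL = t:(1−t) = 3/2:-1/2

HT:TL = -3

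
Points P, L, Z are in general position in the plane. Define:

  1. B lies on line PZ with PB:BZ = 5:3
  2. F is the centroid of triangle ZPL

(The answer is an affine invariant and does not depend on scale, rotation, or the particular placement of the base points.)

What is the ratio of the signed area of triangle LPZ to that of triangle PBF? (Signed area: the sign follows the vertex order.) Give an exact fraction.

Assign P = (0, 0), L = (1, 0), Z = (0, 1) — the answer is frame-independent, so this choice is without loss of generality.
1. B lies on line PZ with PB:BZ = 5:3 ⇒ B = (0, 5/8)
2. F is the centroid of triangle ZPL ⇒ F = (1/3, 1/3)
2·[LPZ] = -1, 2·[PBF] = -5/24
[LPZ]:[PBF] = -1:-5/24 = 24/5

[LPZ]:[PBF] = 24/5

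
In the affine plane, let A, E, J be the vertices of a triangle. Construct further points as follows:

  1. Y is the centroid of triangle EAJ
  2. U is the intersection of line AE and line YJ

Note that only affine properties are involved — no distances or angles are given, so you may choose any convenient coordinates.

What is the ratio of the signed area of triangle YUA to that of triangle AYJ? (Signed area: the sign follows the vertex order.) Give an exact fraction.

[YUA]:[AYJ] = -1/2

Set A = (0, 0), E = (1, 0), J = (0, 1); any affine frame gives the same invariant.
1. Y is the centroid of triangle EAJ ⇒ Y = (1/3, 1/3)
2. U is the intersection of line AE and line YJ ⇒ U = (1/2, 0)
2·[YUA] = -1/6, 2·[AYJ] = 1/3
[YUA]:[AYJ] = -1/6:1/3 = -1/2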